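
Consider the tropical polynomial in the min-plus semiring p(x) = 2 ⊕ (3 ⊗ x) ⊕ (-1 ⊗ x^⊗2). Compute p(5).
p(5) = 2

A tropical monomial a ⊗ x^⊗i evaluates to a + i · x. Evaluating each term at x = 5:
  Term 0 contributes 2 + 0 · 5 = 2
  Term 1 contributes 3 + 1 · 5 = 8
  Term 2 contributes -1 + 2 · 5 = 9
p(5) = ⊕ of these = min[2, 8, 9] = 2.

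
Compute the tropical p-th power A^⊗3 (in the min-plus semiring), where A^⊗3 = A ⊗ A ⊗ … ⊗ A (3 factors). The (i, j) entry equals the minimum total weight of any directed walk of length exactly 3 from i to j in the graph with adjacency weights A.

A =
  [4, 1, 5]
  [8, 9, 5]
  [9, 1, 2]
A^⊗3 =
  [12, 7, 8]
  [14, 8, 9]
  [11, 5, 6]

Each entry (A^⊗3)_ij equals the minimum over all length-3 walks i = v_0 → v_1 → … → v_3 = j of Σ_t A[v_t][v_{t+1}]. For example, for (i, j) = (0, 2) we minimise over 9 possible intermediate vertex sequences; the minimum is 8, attained along the walk 0 → 1 → 2 → 2.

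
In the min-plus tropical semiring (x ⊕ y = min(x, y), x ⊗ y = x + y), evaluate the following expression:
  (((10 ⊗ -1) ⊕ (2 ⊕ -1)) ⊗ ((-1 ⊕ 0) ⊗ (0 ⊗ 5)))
(((10 ⊗ -1) ⊕ (2 ⊕ -1)) ⊗ ((-1 ⊕ 0) ⊗ (0 ⊗ 5))) = 3

Expand innermost to outermost. Recall ⊕ takes the minimum of its arguments and ⊗ takes their sum. Working out the expression (((10 ⊗ -1) ⊕ (2 ⊕ -1)) ⊗ ((-1 ⊕ 0) ⊗ (0 ⊗ 5))) gives 3.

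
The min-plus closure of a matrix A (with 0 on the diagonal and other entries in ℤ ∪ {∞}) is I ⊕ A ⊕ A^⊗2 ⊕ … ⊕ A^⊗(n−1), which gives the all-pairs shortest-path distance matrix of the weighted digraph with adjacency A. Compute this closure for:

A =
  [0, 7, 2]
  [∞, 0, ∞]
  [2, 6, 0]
Closure =
  [0, 7, 2]
  [∞, 0, ∞]
  [2, 6, 0]

This is the Floyd-Warshall all-pairs shortest-path computation. For each intermediate vertex k = 0, 1, …, 2, update dist[i][j] ← min(dist[i][j], dist[i][k] + dist[k][j]). The final matrix gives, for each (i, j), the minimum total weight of any directed path from i to j (possibly empty when i = j).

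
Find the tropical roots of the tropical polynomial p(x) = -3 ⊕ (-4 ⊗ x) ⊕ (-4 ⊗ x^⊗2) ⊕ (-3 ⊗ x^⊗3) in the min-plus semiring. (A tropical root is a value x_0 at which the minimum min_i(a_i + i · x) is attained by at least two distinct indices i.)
Roots: {-1, 0, 1}

Each tropical root is a break point of the lower envelope of the lines y = a_i + i · x (there are 4 lines, with slopes 0, 1, ..., 3). Only the lines that attain the minimum somewhere contribute to roots; other lines are dominated. Here the surviving (envelope) indices are i = 3, i = 2, i = 1, i = 0.
Intersections between consecutive envelope lines give the roots: for adjacent envelope indices i < j the intersection is x = (a_i − a_j) / (j − i). Reading off the sorted break points: {-1, 0, 1}.
Verification: at each break x_0, at least two indices attain the minimum of min_i(a_i + i · x_0).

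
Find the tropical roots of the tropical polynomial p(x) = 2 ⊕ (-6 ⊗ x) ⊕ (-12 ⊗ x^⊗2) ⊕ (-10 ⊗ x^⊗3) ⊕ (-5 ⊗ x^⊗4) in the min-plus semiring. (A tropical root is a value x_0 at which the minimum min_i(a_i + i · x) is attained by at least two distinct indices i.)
Roots: {-5, -2, 6, 8}

Each tropical root is a break point of the lower envelope of the lines y = a_i + i · x (there are 5 lines, with slopes 0, 1, ..., 4). Only the lines that attain the minimum somewhere contribute to roots; other lines are dominated. Here the surviving (envelope) indices are i = 4, i = 3, i = 2, i = 1, i = 0.
Intersections between consecutive envelope lines give the roots: for adjacent envelope indices i < j the intersection is x = (a_i − a_j) / (j − i). Reading off the sorted break points: {-5, -2, 6, 8}.
Verification: at each break x_0, at least two indices attain the minimum of min_i(a_i + i · x_0).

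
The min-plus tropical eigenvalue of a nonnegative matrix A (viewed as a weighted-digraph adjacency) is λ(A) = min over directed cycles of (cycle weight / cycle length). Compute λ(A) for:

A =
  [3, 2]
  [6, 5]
λ(A) = 3

Enumerate directed cycles and compute their means (weight / length). Sample:
  cycle 0 → 0: weight = 3, length = 1, mean = 3/1 ≈ 3.000
  cycle 1 → 1: weight = 5, length = 1, mean = 5/1 ≈ 5.000
  cycle 0 → 1 → 0: weight = 8, length = 2, mean = 8/2 ≈ 4.000
  cycle 1 → 0 → 1: weight = 8, length = 2, mean = 8/2 ≈ 4.000
Minimum mean = 3.000, attained e.g. along the cycle 0 → 0 with weight 3 and length 1. So λ(A) = 3/1 = 3.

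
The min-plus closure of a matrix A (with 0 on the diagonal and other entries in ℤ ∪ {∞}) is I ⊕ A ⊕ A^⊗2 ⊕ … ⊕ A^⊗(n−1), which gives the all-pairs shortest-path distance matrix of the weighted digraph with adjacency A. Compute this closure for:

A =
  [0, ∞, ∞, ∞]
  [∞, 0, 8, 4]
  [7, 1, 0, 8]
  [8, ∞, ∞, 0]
Closure =
  [0, ∞, ∞, ∞]
  [12, 0, 8, 4]
  [7, 1, 0, 5]
  [8, ∞, ∞, 0]

This is the Floyd-Warshall all-pairs shortest-path computation. For each intermediate vertex k = 0, 1, …, 3, update dist[i][j] ← min(dist[i][j], dist[i][k] + dist[k][j]). The final matrix gives, for each (i, j), the minimum total weight of any directed path from i to j (possibly empty when i = j).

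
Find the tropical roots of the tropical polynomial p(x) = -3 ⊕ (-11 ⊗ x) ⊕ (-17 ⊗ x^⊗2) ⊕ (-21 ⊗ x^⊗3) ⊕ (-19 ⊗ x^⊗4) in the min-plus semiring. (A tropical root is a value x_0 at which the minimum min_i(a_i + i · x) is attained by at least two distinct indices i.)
Roots: {-2, 4, 6, 8}

Each tropical root is a break point of the lower envelope of the lines y = a_i + i · x (there are 5 lines, with slopes 0, 1, ..., 4). Only the lines that attain the minimum somewhere contribute to roots; other lines are dominated. Here the surviving (envelope) indices are i = 4, i = 3, i = 2, i = 1, i = 0.
Intersections between consecutive envelope lines give the roots: for adjacent envelope indices i < j the intersection is x = (a_i − a_j) / (j − i). Reading off the sorted break points: {-2, 4, 6, 8}.
Verification: at each break x_0, at least two indices attain the minimum of min_i(a_i + i · x_0).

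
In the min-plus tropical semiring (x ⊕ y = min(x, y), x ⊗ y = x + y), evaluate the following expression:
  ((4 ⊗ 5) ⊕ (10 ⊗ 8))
((4 ⊗ 5) ⊕ (10 ⊗ 8)) = 9

Expand innermost to outermost. Recall ⊕ takes the minimum of its arguments and ⊗ takes their sum. Working out the expression ((4 ⊗ 5) ⊕ (10 ⊗ 8)) gives 9.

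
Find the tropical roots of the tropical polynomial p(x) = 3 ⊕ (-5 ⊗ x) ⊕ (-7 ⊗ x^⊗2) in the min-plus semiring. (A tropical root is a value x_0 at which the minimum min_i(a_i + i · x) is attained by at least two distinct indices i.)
Roots: {2, 8}

Each tropical root is a break point of the lower envelope of the lines y = a_i + i · x (there are 3 lines, with slopes 0, 1, ..., 2). Only the lines that attain the minimum somewhere contribute to roots; other lines are dominated. Here the surviving (envelope) indices are i = 2, i = 1, i = 0.
Intersections between consecutive envelope lines give the roots: for adjacent envelope indices i < j the intersection is x = (a_i − a_j) / (j − i). Reading off the sorted break points: {2, 8}.
Verification: at each break x_0, at least two indices attain the minimum of min_i(a_i + i · x_0).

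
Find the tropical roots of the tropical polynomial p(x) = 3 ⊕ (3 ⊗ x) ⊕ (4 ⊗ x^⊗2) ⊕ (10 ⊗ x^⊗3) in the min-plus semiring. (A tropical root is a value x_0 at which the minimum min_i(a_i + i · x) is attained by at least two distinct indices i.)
Roots: {-6, -1, 0}

Each tropical root is a break point of the lower envelope of the lines y = a_i + i · x (there are 4 lines, with slopes 0, 1, ..., 3). Only the lines that attain the minimum somewhere contribute to roots; other lines are dominated. Here the surviving (envelope) indices are i = 3, i = 2, i = 1, i = 0.
Intersections between consecutive envelope lines give the roots: for adjacent envelope indices i < j the intersection is x = (a_i − a_j) / (j − i). Reading off the sorted break points: {-6, -1, 0}.
Verification: at each break x_0, at least two indices attain the minimum of min_i(a_i + i · x_0).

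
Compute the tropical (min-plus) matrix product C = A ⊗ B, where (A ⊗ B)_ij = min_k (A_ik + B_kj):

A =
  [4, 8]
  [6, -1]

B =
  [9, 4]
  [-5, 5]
A ⊗ B =
  [3, 8]
  [-6, 4]

Apply the min-plus product entry-by-entry:
  C[0][0] = min over k of (A[0][0] + B[0][0] = 4 + 9 = 13, A[0][1] + B[1][0] = 8 + -5 = 3) = 3 (attained at k = 1)
  C[0][1] = min over k of (A[0][0] + B[0][1] = 4 + 4 = 8, A[0][1] + B[1][1] = 8 + 5 = 13) = 8 (attained at k = 0)
  C[1][0] = min over k of (A[1][0] + B[0][0] = 6 + 9 = 15, A[1][1] + B[1][0] = -1 + -5 = -6) = -6 (attained at k = 1)
  C[1][1] = min over k of (A[1][0] + B[0][1] = 6 + 4 = 10, A[1][1] + B[1][1] = -1 + 5 = 4) = 4 (attained at k = 1)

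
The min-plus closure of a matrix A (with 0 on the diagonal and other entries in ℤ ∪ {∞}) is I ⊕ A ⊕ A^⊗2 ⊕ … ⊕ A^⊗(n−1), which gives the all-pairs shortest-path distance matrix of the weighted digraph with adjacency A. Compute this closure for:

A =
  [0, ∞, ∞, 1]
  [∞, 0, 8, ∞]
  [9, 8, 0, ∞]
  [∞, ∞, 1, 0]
Closure =
  [0, 10, 2, 1]
  [17, 0, 8, 18]
  [9, 8, 0, 10]
  [10, 9, 1, 0]

This is the Floyd-Warshall all-pairs shortest-path computation. For each intermediate vertex k = 0, 1, …, 3, update dist[i][j] ← min(dist[i][j], dist[i][k] + dist[k][j]). The final matrix gives, for each (i, j), the minimum total weight of any directed path from i to j (possibly empty when i = j).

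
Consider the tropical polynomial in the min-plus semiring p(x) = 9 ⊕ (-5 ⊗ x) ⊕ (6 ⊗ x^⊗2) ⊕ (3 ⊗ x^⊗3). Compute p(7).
p(7) = 2

A tropical monomial a ⊗ x^⊗i evaluates to a + i · x. Evaluating each term at x = 7:
  Term 0 contributes 9 + 0 · 7 = 9
  Term 1 contributes -5 + 1 · 7 = 2
  Term 2 contributes 6 + 2 · 7 = 20
  Term 3 contributes 3 + 3 · 7 = 24
p(7) = ⊕ of these = min[9, 2, 20, 24] = 2.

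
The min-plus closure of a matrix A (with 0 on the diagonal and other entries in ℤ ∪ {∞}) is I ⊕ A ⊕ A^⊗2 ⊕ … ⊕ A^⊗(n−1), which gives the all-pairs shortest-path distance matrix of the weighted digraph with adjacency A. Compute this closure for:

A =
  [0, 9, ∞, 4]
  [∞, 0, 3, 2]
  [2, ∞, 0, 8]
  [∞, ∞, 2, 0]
Closure =
  [0, 9, 6, 4]
  [5, 0, 3, 2]
  [2, 11, 0, 6]
  [4, 13, 2, 0]

This is the Floyd-Warshall all-pairs shortest-path computation. For each intermediate vertex k = 0, 1, …, 3, update dist[i][j] ← min(dist[i][j], dist[i][k] + dist[k][j]). The final matrix gives, for each (i, j), the minimum total weight of any directed path from i to j (possibly empty when i = j).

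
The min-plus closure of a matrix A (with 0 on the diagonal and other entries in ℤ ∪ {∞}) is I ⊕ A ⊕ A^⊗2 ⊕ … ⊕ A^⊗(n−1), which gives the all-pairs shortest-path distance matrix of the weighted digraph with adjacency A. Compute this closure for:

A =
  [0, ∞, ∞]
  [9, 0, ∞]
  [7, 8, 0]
Closure =
  [0, ∞, ∞]
  [9, 0, ∞]
  [7, 8, 0]

This is the Floyd-Warshall all-pairs shortest-path computation. For each intermediate vertex k = 0, 1, …, 2, update dist[i][j] ← min(dist[i][j], dist[i][k] + dist[k][j]). The final matrix gives, for each (i, j), the minimum total weight of any directed path from i to j (possibly empty when i = j).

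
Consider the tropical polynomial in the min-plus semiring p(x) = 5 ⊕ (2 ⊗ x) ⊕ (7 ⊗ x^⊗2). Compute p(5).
p(5) = 5

A tropical monomial a ⊗ x^⊗i evaluates to a + i · x. Evaluating each term at x = 5:
  Term 0 contributes 5 + 0 · 5 = 5
  Term 1 contributes 2 + 1 · 5 = 7
  Term 2 contributes 7 + 2 · 5 = 17
p(5) = ⊕ of these = min[5, 7, 17] = 5.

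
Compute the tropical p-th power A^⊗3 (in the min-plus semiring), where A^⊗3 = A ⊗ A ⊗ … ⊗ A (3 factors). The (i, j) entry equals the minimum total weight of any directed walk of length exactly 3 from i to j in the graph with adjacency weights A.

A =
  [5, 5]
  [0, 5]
A^⊗3 =
  [10, 10]
  [5, 10]

Each entry (A^⊗3)_ij equals the minimum over all length-3 walks i = v_0 → v_1 → … → v_3 = j of Σ_t A[v_t][v_{t+1}]. For example, for (i, j) = (0, 1) we minimise over 4 possible intermediate vertex sequences; the minimum is 10, attained along the walk 0 → 1 → 0 → 1.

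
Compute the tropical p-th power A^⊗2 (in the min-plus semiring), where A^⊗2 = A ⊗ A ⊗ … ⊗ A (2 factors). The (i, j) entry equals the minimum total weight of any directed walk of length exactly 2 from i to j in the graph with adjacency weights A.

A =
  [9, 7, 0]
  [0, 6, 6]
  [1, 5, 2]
A^⊗2 =
  [1, 5, 2]
  [6, 7, 0]
  [3, 7, 1]

Each entry (A^⊗2)_ij equals the minimum over all length-2 walks i = v_0 → v_1 → … → v_2 = j of Σ_t A[v_t][v_{t+1}]. For example, for (i, j) = (0, 2) we minimise over 3 possible intermediate vertex sequences; the minimum is 2, attained along the walk 0 → 2 → 2.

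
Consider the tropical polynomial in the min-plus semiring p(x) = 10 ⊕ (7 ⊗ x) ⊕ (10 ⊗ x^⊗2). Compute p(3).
p(3) = 10

A tropical monomial a ⊗ x^⊗i evaluates to a + i · x. Evaluating each term at x = 3:
  Term 0 contributes 10 + 0 · 3 = 10
  Term 1 contributes 7 + 1 · 3 = 10
  Term 2 contributes 10 + 2 · 3 = 16
p(3) = ⊕ of these = min[10, 10, 16] = 10.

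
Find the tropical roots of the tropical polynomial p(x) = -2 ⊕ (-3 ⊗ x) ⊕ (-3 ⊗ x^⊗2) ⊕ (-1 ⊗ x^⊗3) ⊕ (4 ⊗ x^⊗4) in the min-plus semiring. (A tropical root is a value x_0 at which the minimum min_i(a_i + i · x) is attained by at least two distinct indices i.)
Roots: {-5, -2, 0, 1}

Each tropical root is a break point of the lower envelope of the lines y = a_i + i · x (there are 5 lines, with slopes 0, 1, ..., 4). Only the lines that attain the minimum somewhere contribute to roots; other lines are dominated. Here the surviving (envelope) indices are i = 4, i = 3, i = 2, i = 1, i = 0.
Intersections between consecutive envelope lines give the roots: for adjacent envelope indices i < j the intersection is x = (a_i − a_j) / (j − i). Reading off the sorted break points: {-5, -2, 0, 1}.
Verification: at each break x_0, at least two indices attain the minimum of min_i(a_i + i · x_0).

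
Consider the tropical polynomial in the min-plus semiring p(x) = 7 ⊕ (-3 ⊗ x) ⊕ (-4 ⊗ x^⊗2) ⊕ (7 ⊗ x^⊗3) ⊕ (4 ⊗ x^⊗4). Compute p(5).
p(5) = 2

A tropical monomial a ⊗ x^⊗i evaluates to a + i · x. Evaluating each term at x = 5:
  Term 0 contributes 7 + 0 · 5 = 7
  Term 1 contributes -3 + 1 · 5 = 2
  Term 2 contributes -4 + 2 · 5 = 6
  Term 3 contributes 7 + 3 · 5 = 22
  Term 4 contributes 4 + 4 · 5 = 24
p(5) = ⊕ of these = min[7, 2, 6, 22, 24] = 2.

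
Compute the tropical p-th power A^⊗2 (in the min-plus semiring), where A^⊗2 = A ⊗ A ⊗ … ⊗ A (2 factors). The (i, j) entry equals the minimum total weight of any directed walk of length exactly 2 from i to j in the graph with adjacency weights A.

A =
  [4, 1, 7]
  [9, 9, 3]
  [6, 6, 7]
A^⊗2 =
  [8, 5, 4]
  [9, 9, 10]
  [10, 7, 9]

Each entry (A^⊗2)_ij equals the minimum over all length-2 walks i = v_0 → v_1 → … → v_2 = j of Σ_t A[v_t][v_{t+1}]. For example, for (i, j) = (0, 2) we minimise over 3 possible intermediate vertex sequences; the minimum is 4, attained along the walk 0 → 1 → 2.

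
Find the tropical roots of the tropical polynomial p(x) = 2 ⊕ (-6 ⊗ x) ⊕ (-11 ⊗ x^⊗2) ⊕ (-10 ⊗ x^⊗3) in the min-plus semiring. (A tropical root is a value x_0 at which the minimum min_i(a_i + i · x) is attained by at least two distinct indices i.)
Roots: {-1, 5, 8}

Each tropical root is a break point of the lower envelope of the lines y = a_i + i · x (there are 4 lines, with slopes 0, 1, ..., 3). Only the lines that attain the minimum somewhere contribute to roots; other lines are dominated. Here the surviving (envelope) indices are i = 3, i = 2, i = 1, i = 0.
Intersections between consecutive envelope lines give the roots: for adjacent envelope indices i < j the intersection is x = (a_i − a_j) / (j − i). Reading off the sorted break points: {-1, 5, 8}.
Verification: at each break x_0, at least two indices attain the minimum of min_i(a_i + i · x_0).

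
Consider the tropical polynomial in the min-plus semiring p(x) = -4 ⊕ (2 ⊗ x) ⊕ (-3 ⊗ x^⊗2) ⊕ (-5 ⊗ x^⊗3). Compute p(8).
p(8) = -4

A tropical monomial a ⊗ x^⊗i evaluates to a + i · x. Evaluating each term at x = 8:
  Term 0 contributes -4 + 0 · 8 = -4
  Term 1 contributes 2 + 1 · 8 = 10
  Term 2 contributes -3 + 2 · 8 = 13
  Term 3 contributes -5 + 3 · 8 = 19
p(8) = ⊕ of these = min[-4, 10, 13, 19] = -4.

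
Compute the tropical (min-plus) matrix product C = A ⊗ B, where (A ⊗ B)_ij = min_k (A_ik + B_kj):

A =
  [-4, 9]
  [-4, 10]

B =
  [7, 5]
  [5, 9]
A ⊗ B =
  [3, 1]
  [3, 1]

Apply the min-plus product entry-by-entry:
  C[0][0] = min over k of (A[0][0] + B[0][0] = -4 + 7 = 3, A[0][1] + B[1][0] = 9 + 5 = 14) = 3 (attained at k = 0)
  C[0][1] = min over k of (A[0][0] + B[0][1] = -4 + 5 = 1, A[0][1] + B[1][1] = 9 + 9 = 18) = 1 (attained at k = 0)
  C[1][0] = min over k of (A[1][0] + B[0][0] = -4 + 7 = 3, A[1][1] + B[1][0] = 10 + 5 = 15) = 3 (attained at k = 0)
  C[1][1] = min over k of (A[1][0] + B[0][1] = -4 + 5 = 1, A[1][1] + B[1][1] = 10 + 9 = 19) = 1 (attained at k = 0)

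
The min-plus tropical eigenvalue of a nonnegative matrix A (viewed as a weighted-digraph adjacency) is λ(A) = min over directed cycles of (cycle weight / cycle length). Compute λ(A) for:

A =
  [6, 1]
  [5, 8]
λ(A) = 3

Enumerate directed cycles and compute their means (weight / length). Sample:
  cycle 0 → 0: weight = 6, length = 1, mean = 6/1 ≈ 6.000
  cycle 1 → 1: weight = 8, length = 1, mean = 8/1 ≈ 8.000
  cycle 0 → 1 → 0: weight = 6, length = 2, mean = 6/2 ≈ 3.000
  cycle 1 → 0 → 1: weight = 6, length = 2, mean = 6/2 ≈ 3.000
Minimum mean = 3.000, attained e.g. along the cycle 0 → 1 → 0 with weight 6 and length 2. So λ(A) = 6/2 = 3.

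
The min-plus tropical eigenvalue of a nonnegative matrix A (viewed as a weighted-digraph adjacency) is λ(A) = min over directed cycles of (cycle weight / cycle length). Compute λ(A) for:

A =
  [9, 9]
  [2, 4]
λ(A) = 4

Enumerate directed cycles and compute their means (weight / length). Sample:
  cycle 0 → 0: weight = 9, length = 1, mean = 9/1 ≈ 9.000
  cycle 1 → 1: weight = 4, length = 1, mean = 4/1 ≈ 4.000
  cycle 0 → 1 → 0: weight = 11, length = 2, mean = 11/2 ≈ 5.500
  cycle 1 → 0 → 1: weight = 11, length = 2, mean = 11/2 ≈ 5.500
Minimum mean = 4.000, attained e.g. along the cycle 1 → 1 with weight 4 and length 1. So λ(A) = 4/1 = 4.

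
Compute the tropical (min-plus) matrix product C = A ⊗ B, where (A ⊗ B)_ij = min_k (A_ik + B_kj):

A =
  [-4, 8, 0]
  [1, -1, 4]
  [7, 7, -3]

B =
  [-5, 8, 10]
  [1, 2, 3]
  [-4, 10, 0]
A ⊗ B =
  [-9, 4, 0]
  [-4, 1, 2]
  [-7, 7, -3]

Apply the min-plus product entry-by-entry:
  C[0][0] = min over k of (A[0][0] + B[0][0] = -4 + -5 = -9, A[0][1] + B[1][0] = 8 + 1 = 9, A[0][2] + B[2][0] = 0 + -4 = -4) = -9 (attained at k = 0)
  C[0][1] = min over k of (A[0][0] + B[0][1] = -4 + 8 = 4, A[0][1] + B[1][1] = 8 + 2 = 10, A[0][2] + B[2][1] = 0 + 10 = 10) = 4 (attained at k = 0)
  C[0][2] = min over k of (A[0][0] + B[0][2] = -4 + 10 = 6, A[0][1] + B[1][2] = 8 + 3 = 11, A[0][2] + B[2][2] = 0 + 0 = 0) = 0 (attained at k = 2)
  C[1][0] = min over k of (A[1][0] + B[0][0] = 1 + -5 = -4, A[1][1] + B[1][0] = -1 + 1 = 0, A[1][2] + B[2][0] = 4 + -4 = 0) = -4 (attained at k = 0)
  C[1][1] = min over k of (A[1][0] + B[0][1] = 1 + 8 = 9, A[1][1] + B[1][1] = -1 + 2 = 1, A[1][2] + B[2][1] = 4 + 10 = 14) = 1 (attained at k = 1)
  C[1][2] = min over k of (A[1][0] + B[0][2] = 1 + 10 = 11, A[1][1] + B[1][2] = -1 + 3 = 2, A[1][2] + B[2][2] = 4 + 0 = 4) = 2 (attained at k = 1)
  C[2][0] = min over k of (A[2][0] + B[0][0] = 7 + -5 = 2, A[2][1] + B[1][0] = 7 + 1 = 8, A[2][2] + B[2][0] = -3 + -4 = -7) = -7 (attained at k = 2)
  C[2][1] = min over k of (A[2][0] + B[0][1] = 7 + 8 = 15, A[2][1] + B[1][1] = 7 + 2 = 9, A[2][2] + B[2][1] = -3 + 10 = 7) = 7 (attained at k = 2)
  C[2][2] = min over k of (A[2][0] + B[0][2] = 7 + 10 = 17, A[2][1] + B[1][2] = 7 + 3 = 10, A[2][2] + B[2][2] = -3 + 0 = -3) = -3 (attained at k = 2)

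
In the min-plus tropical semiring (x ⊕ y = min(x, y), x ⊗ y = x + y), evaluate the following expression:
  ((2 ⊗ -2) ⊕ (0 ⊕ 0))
((2 ⊗ -2) ⊕ (0 ⊕ 0)) = 0

Expand innermost to outermost. Recall ⊕ takes the minimum of its arguments and ⊗ takes their sum. Working out the expression ((2 ⊗ -2) ⊕ (0 ⊕ 0)) gives 0.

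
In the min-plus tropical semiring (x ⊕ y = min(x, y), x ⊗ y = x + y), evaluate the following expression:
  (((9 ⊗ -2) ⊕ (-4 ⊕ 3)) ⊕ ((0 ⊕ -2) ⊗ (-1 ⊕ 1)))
(((9 ⊗ -2) ⊕ (-4 ⊕ 3)) ⊕ ((0 ⊕ -2) ⊗ (-1 ⊕ 1))) = -4

Expand innermost to outermost. Recall ⊕ takes the minimum of its arguments and ⊗ takes their sum. Working out the expression (((9 ⊗ -2) ⊕ (-4 ⊕ 3)) ⊕ ((0 ⊕ -2) ⊗ (-1 ⊕ 1))) gives -4.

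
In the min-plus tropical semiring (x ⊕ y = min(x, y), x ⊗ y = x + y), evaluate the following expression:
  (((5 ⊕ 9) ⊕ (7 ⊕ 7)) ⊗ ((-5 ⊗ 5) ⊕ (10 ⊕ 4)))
(((5 ⊕ 9) ⊕ (7 ⊕ 7)) ⊗ ((-5 ⊗ 5) ⊕ (10 ⊕ 4))) = 5

Expand innermost to outermost. Recall ⊕ takes the minimum of its arguments and ⊗ takes their sum. Working out the expression (((5 ⊕ 9) ⊕ (7 ⊕ 7)) ⊗ ((-5 ⊗ 5) ⊕ (10 ⊕ 4))) gives 5.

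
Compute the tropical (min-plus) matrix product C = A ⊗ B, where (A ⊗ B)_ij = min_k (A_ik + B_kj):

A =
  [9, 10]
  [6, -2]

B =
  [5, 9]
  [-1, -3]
A ⊗ B =
  [9, 7]
  [-3, -5]

Apply the min-plus product entry-by-entry:
  C[0][0] = min over k of (A[0][0] + B[0][0] = 9 + 5 = 14, A[0][1] + B[1][0] = 10 + -1 = 9) = 9 (attained at k = 1)
  C[0][1] = min over k of (A[0][0] + B[0][1] = 9 + 9 = 18, A[0][1] + B[1][1] = 10 + -3 = 7) = 7 (attained at k = 1)
  C[1][0] = min over k of (A[1][0] + B[0][0] = 6 + 5 = 11, A[1][1] + B[1][0] = -2 + -1 = -3) = -3 (attained at k = 1)
  C[1][1] = min over k of (A[1][0] + B[0][1] = 6 + 9 = 15, A[1][1] + B[1][1] = -2 + -3 = -5) = -5 (attained at k = 1)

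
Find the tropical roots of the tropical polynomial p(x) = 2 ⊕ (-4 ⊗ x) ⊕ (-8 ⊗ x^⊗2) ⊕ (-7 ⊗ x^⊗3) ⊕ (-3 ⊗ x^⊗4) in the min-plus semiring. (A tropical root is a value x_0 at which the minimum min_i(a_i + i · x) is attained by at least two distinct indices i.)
Roots: {-4, -1, 4, 6}

Each tropical root is a break point of the lower envelope of the lines y = a_i + i · x (there are 5 lines, with slopes 0, 1, ..., 4). Only the lines that attain the minimum somewhere contribute to roots; other lines are dominated. Here the surviving (envelope) indices are i = 4, i = 3, i = 2, i = 1, i = 0.
Intersections between consecutive envelope lines give the roots: for adjacent envelope indices i < j the intersection is x = (a_i − a_j) / (j − i). Reading off the sorted break points: {-4, -1, 4, 6}.
Verification: at each break x_0, at least two indices attain the minimum of min_i(a_i + i · x_0).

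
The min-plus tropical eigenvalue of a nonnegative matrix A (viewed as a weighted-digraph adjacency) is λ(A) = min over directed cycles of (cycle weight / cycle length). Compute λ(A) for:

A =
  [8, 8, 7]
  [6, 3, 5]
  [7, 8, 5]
λ(A) = 3

Enumerate directed cycles and compute their means (weight / length). Sample:
  cycle 0 → 0: weight = 8, length = 1, mean = 8/1 ≈ 8.000
  cycle 1 → 1: weight = 3, length = 1, mean = 3/1 ≈ 3.000
  cycle 2 → 2: weight = 5, length = 1, mean = 5/1 ≈ 5.000
  cycle 0 → 1 → 0: weight = 14, length = 2, mean = 14/2 ≈ 7.000
  cycle 0 → 2 → 0: weight = 14, length = 2, mean = 14/2 ≈ 7.000
  cycle 1 → 0 → 1: weight = 14, length = 2, mean = 14/2 ≈ 7.000
Minimum mean = 3.000, attained e.g. along the cycle 1 → 1 with weight 3 and length 1. So λ(A) = 3/1 = 3.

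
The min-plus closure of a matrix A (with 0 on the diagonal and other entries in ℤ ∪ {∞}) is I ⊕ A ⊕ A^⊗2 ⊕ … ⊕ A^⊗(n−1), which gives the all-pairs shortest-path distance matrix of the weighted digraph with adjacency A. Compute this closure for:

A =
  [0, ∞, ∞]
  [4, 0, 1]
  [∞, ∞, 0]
Closure =
  [0, ∞, ∞]
  [4, 0, 1]
  [∞, ∞, 0]

This is the Floyd-Warshall all-pairs shortest-path computation. For each intermediate vertex k = 0, 1, …, 2, update dist[i][j] ← min(dist[i][j], dist[i][k] + dist[k][j]). The final matrix gives, for each (i, j), the minimum total weight of any directed path from i to j (possibly empty when i = j).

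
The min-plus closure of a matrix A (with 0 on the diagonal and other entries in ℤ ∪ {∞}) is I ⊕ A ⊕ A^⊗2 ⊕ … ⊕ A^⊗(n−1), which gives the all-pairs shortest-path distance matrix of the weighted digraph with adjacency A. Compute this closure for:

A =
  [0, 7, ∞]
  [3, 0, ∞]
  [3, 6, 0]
Closure =
  [0, 7, ∞]
  [3, 0, ∞]
  [3, 6, 0]

This is the Floyd-Warshall all-pairs shortest-path computation. For each intermediate vertex k = 0, 1, …, 2, update dist[i][j] ← min(dist[i][j], dist[i][k] + dist[k][j]). The final matrix gives, for each (i, j), the minimum total weight of any directed path from i to j (possibly empty when i = j).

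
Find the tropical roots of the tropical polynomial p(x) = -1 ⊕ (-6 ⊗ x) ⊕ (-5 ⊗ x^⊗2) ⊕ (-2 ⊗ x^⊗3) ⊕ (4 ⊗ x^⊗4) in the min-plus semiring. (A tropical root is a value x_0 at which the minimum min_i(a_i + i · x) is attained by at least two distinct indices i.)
Roots: {-6, -3, -1, 5}

Each tropical root is a break point of the lower envelope of the lines y = a_i + i · x (there are 5 lines, with slopes 0, 1, ..., 4). Only the lines that attain the minimum somewhere contribute to roots; other lines are dominated. Here the surviving (envelope) indices are i = 4, i = 3, i = 2, i = 1, i = 0.
Intersections between consecutive envelope lines give the roots: for adjacent envelope indices i < j the intersection is x = (a_i − a_j) / (j − i). Reading off the sorted break points: {-6, -3, -1, 5}.
Verification: at each break x_0, at least two indices attain the minimum of min_i(a_i + i · x_0).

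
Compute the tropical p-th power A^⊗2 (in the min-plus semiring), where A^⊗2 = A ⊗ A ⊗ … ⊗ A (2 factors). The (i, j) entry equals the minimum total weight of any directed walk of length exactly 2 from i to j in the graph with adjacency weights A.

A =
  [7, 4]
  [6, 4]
A^⊗2 =
  [10, 8]
  [10, 8]

Each entry (A^⊗2)_ij equals the minimum over all length-2 walks i = v_0 → v_1 → … → v_2 = j of Σ_t A[v_t][v_{t+1}]. For example, for (i, j) = (0, 1) we minimise over 2 possible intermediate vertex sequences; the minimum is 8, attained along the walk 0 → 1 → 1.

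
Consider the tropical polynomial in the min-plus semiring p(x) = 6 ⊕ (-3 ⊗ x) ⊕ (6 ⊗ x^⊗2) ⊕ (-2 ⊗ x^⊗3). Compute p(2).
p(2) = -1

A tropical monomial a ⊗ x^⊗i evaluates to a + i · x. Evaluating each term at x = 2:
  Term 0 contributes 6 + 0 · 2 = 6
  Term 1 contributes -3 + 1 · 2 = -1
  Term 2 contributes 6 + 2 · 2 = 10
  Term 3 contributes -2 + 3 · 2 = 4
p(2) = ⊕ of these = min[6, -1, 10, 4] = -1.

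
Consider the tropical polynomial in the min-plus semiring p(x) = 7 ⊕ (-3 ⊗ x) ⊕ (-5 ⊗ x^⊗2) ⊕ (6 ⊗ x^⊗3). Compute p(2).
p(2) = -1

A tropical monomial a ⊗ x^⊗i evaluates to a + i · x. Evaluating each term at x = 2:
  Term 0 contributes 7 + 0 · 2 = 7
  Term 1 contributes -3 + 1 · 2 = -1
  Term 2 contributes -5 + 2 · 2 = -1
  Term 3 contributes 6 + 3 · 2 = 12
p(2) = ⊕ of these = min[7, -1, -1, 12] = -1.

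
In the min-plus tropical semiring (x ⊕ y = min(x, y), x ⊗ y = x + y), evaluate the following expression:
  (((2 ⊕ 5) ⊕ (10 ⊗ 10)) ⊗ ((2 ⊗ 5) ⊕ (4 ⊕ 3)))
(((2 ⊕ 5) ⊕ (10 ⊗ 10)) ⊗ ((2 ⊗ 5) ⊕ (4 ⊕ 3))) = 5

Expand innermost to outermost. Recall ⊕ takes the minimum of its arguments and ⊗ takes their sum. Working out the expression (((2 ⊕ 5) ⊕ (10 ⊗ 10)) ⊗ ((2 ⊗ 5) ⊕ (4 ⊕ 3))) gives 5.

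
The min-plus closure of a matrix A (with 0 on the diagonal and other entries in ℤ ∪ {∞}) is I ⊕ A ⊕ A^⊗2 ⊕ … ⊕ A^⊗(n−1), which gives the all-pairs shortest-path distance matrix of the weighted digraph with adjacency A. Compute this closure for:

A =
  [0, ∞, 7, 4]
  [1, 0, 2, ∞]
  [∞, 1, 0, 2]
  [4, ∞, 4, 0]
Closure =
  [0, 8, 7, 4]
  [1, 0, 2, 4]
  [2, 1, 0, 2]
  [4, 5, 4, 0]

This is the Floyd-Warshall all-pairs shortest-path computation. For each intermediate vertex k = 0, 1, …, 3, update dist[i][j] ← min(dist[i][j], dist[i][k] + dist[k][j]). The final matrix gives, for each (i, j), the minimum total weight of any directed path from i to j (possibly empty when i = j).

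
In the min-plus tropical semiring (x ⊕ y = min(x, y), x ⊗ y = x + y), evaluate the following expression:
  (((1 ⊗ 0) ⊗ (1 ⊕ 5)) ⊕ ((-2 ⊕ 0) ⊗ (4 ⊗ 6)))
(((1 ⊗ 0) ⊗ (1 ⊕ 5)) ⊕ ((-2 ⊕ 0) ⊗ (4 ⊗ 6))) = 2

Expand innermost to outermost. Recall ⊕ takes the minimum of its arguments and ⊗ takes their sum. Working out the expression (((1 ⊗ 0) ⊗ (1 ⊕ 5)) ⊕ ((-2 ⊕ 0) ⊗ (4 ⊗ 6))) gives 2.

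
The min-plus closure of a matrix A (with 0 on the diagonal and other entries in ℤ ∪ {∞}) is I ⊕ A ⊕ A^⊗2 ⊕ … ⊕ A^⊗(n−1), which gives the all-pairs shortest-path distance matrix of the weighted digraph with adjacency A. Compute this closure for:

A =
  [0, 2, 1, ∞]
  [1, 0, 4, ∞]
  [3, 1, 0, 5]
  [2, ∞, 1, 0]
Closure =
  [0, 2, 1, 6]
  [1, 0, 2, 7]
  [2, 1, 0, 5]
  [2, 2, 1, 0]

This is the Floyd-Warshall all-pairs shortest-path computation. For each intermediate vertex k = 0, 1, …, 3, update dist[i][j] ← min(dist[i][j], dist[i][k] + dist[k][j]). The final matrix gives, for each (i, j), the minimum total weight of any directed path from i to j (possibly empty when i = j).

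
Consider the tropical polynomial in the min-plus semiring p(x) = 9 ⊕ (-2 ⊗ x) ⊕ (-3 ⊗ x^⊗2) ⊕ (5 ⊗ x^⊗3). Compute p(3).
p(3) = 1

A tropical monomial a ⊗ x^⊗i evaluates to a + i · x. Evaluating each term at x = 3:
  Term 0 contributes 9 + 0 · 3 = 9
  Term 1 contributes -2 + 1 · 3 = 1
  Term 2 contributes -3 + 2 · 3 = 3
  Term 3 contributes 5 + 3 · 3 = 14
p(3) = ⊕ of these = min[9, 1, 3, 14] = 1.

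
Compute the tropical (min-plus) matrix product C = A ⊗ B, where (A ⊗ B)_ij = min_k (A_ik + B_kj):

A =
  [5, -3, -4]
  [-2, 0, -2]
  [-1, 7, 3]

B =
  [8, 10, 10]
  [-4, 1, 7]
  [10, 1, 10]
A ⊗ B =
  [-7, -3, 4]
  [-4, -1, 7]
  [3, 4, 9]

Apply the min-plus product entry-by-entry:
  C[0][0] = min over k of (A[0][0] + B[0][0] = 5 + 8 = 13, A[0][1] + B[1][0] = -3 + -4 = -7, A[0][2] + B[2][0] = -4 + 10 = 6) = -7 (attained at k = 1)
  C[0][1] = min over k of (A[0][0] + B[0][1] = 5 + 10 = 15, A[0][1] + B[1][1] = -3 + 1 = -2, A[0][2] + B[2][1] = -4 + 1 = -3) = -3 (attained at k = 2)
  C[0][2] = min over k of (A[0][0] + B[0][2] = 5 + 10 = 15, A[0][1] + B[1][2] = -3 + 7 = 4, A[0][2] + B[2][2] = -4 + 10 = 6) = 4 (attained at k = 1)
  C[1][0] = min over k of (A[1][0] + B[0][0] = -2 + 8 = 6, A[1][1] + B[1][0] = 0 + -4 = -4, A[1][2] + B[2][0] = -2 + 10 = 8) = -4 (attained at k = 1)
  C[1][1] = min over k of (A[1][0] + B[0][1] = -2 + 10 = 8, A[1][1] + B[1][1] = 0 + 1 = 1, A[1][2] + B[2][1] = -2 + 1 = -1) = -1 (attained at k = 2)
  C[1][2] = min over k of (A[1][0] + B[0][2] = -2 + 10 = 8, A[1][1] + B[1][2] = 0 + 7 = 7, A[1][2] + B[2][2] = -2 + 10 = 8) = 7 (attained at k = 1)
  C[2][0] = min over k of (A[2][0] + B[0][0] = -1 + 8 = 7, A[2][1] + B[1][0] = 7 + -4 = 3, A[2][2] + B[2][0] = 3 + 10 = 13) = 3 (attained at k = 1)
  C[2][1] = min over k of (A[2][0] + B[0][1] = -1 + 10 = 9, A[2][1] + B[1][1] = 7 + 1 = 8, A[2][2] + B[2][1] = 3 + 1 = 4) = 4 (attained at k = 2)
  C[2][2] = min over k of (A[2][0] + B[0][2] = -1 + 10 = 9, A[2][1] + B[1][2] = 7 + 7 = 14, A[2][2] + B[2][2] = 3 + 10 = 13) = 9 (attained at k = 0)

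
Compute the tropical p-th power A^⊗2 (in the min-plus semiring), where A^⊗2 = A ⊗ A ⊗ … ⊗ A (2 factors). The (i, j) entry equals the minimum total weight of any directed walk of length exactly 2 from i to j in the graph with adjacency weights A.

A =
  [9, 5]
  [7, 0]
A^⊗2 =
  [12, 5]
  [7, 0]

Each entry (A^⊗2)_ij equals the minimum over all length-2 walks i = v_0 → v_1 → … → v_2 = j of Σ_t A[v_t][v_{t+1}]. For example, for (i, j) = (0, 1) we minimise over 2 possible intermediate vertex sequences; the minimum is 5, attained along the walk 0 → 1 → 1.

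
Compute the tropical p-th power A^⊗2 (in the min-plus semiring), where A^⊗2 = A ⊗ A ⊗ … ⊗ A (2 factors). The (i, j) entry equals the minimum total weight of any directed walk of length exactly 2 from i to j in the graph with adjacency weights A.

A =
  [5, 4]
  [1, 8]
A^⊗2 =
  [5, 9]
  [6, 5]

Each entry (A^⊗2)_ij equals the minimum over all length-2 walks i = v_0 → v_1 → … → v_2 = j of Σ_t A[v_t][v_{t+1}]. For example, for (i, j) = (0, 1) we minimise over 2 possible intermediate vertex sequences; the minimum is 9, attained along the walk 0 → 0 → 1.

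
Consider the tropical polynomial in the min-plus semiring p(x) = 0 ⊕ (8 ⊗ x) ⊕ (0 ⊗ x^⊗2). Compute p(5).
p(5) = 0

A tropical monomial a ⊗ x^⊗i evaluates to a + i · x. Evaluating each term at x = 5:
  Term 0 contributes 0 + 0 · 5 = 0
  Term 1 contributes 8 + 1 · 5 = 13
  Term 2 contributes 0 + 2 · 5 = 10
p(5) = ⊕ of these = min[0, 13, 10] = 0.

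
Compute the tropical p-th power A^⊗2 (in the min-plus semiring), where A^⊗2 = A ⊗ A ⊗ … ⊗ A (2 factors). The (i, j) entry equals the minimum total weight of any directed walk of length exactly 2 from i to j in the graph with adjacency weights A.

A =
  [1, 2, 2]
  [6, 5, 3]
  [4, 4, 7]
A^⊗2 =
  [2, 3, 3]
  [7, 7, 8]
  [5, 6, 6]

Each entry (A^⊗2)_ij equals the minimum over all length-2 walks i = v_0 → v_1 → … → v_2 = j of Σ_t A[v_t][v_{t+1}]. For example, for (i, j) = (0, 2) we minimise over 3 possible intermediate vertex sequences; the minimum is 3, attained along the walk 0 → 0 → 2.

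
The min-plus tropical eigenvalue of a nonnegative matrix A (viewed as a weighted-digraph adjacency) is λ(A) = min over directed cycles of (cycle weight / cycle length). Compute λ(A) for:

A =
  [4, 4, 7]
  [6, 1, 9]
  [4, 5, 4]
λ(A) = 1

Enumerate directed cycles and compute their means (weight / length). Sample:
  cycle 0 → 0: weight = 4, length = 1, mean = 4/1 ≈ 4.000
  cycle 1 → 1: weight = 1, length = 1, mean = 1/1 ≈ 1.000
  cycle 2 → 2: weight = 4, length = 1, mean = 4/1 ≈ 4.000
  cycle 0 → 1 → 0: weight = 10, length = 2, mean = 10/2 ≈ 5.000
  cycle 0 → 2 → 0: weight = 11, length = 2, mean = 11/2 ≈ 5.500
  cycle 1 → 0 → 1: weight = 10, length = 2, mean = 10/2 ≈ 5.000
Minimum mean = 1.000, attained e.g. along the cycle 1 → 1 with weight 1 and length 1. So λ(A) = 1/1 = 1.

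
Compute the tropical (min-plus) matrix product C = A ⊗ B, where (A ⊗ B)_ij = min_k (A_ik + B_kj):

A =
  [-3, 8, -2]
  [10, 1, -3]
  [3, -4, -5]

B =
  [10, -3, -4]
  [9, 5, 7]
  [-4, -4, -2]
A ⊗ B =
  [-6, -6, -7]
  [-7, -7, -5]
  [-9, -9, -7]

Apply the min-plus product entry-by-entry:
  C[0][0] = min over k of (A[0][0] + B[0][0] = -3 + 10 = 7, A[0][1] + B[1][0] = 8 + 9 = 17, A[0][2] + B[2][0] = -2 + -4 = -6) = -6 (attained at k = 2)
  C[0][1] = min over k of (A[0][0] + B[0][1] = -3 + -3 = -6, A[0][1] + B[1][1] = 8 + 5 = 13, A[0][2] + B[2][1] = -2 + -4 = -6) = -6 (attained at k = 0)
  C[0][2] = min over k of (A[0][0] + B[0][2] = -3 + -4 = -7, A[0][1] + B[1][2] = 8 + 7 = 15, A[0][2] + B[2][2] = -2 + -2 = -4) = -7 (attained at k = 0)
  C[1][0] = min over k of (A[1][0] + B[0][0] = 10 + 10 = 20, A[1][1] + B[1][0] = 1 + 9 = 10, A[1][2] + B[2][0] = -3 + -4 = -7) = -7 (attained at k = 2)
  C[1][1] = min over k of (A[1][0] + B[0][1] = 10 + -3 = 7, A[1][1] + B[1][1] = 1 + 5 = 6, A[1][2] + B[2][1] = -3 + -4 = -7) = -7 (attained at k = 2)
  C[1][2] = min over k of (A[1][0] + B[0][2] = 10 + -4 = 6, A[1][1] + B[1][2] = 1 + 7 = 8, A[1][2] + B[2][2] = -3 + -2 = -5) = -5 (attained at k = 2)
  C[2][0] = min over k of (A[2][0] + B[0][0] = 3 + 10 = 13, A[2][1] + B[1][0] = -4 + 9 = 5, A[2][2] + B[2][0] = -5 + -4 = -9) = -9 (attained at k = 2)
  C[2][1] = min over k of (A[2][0] + B[0][1] = 3 + -3 = 0, A[2][1] + B[1][1] = -4 + 5 = 1, A[2][2] + B[2][1] = -5 + -4 = -9) = -9 (attained at k = 2)
  C[2][2] = min over k of (A[2][0] + B[0][2] = 3 + -4 = -1, A[2][1] + B[1][2] = -4 + 7 = 3, A[2][2] + B[2][2] = -5 + -2 = -7) = -7 (attained at k = 2)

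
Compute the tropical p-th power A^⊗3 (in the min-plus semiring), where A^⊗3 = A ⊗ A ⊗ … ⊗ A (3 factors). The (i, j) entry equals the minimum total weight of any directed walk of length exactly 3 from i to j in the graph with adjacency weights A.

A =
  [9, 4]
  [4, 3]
A^⊗3 =
  [11, 10]
  [10, 9]

Each entry (A^⊗3)_ij equals the minimum over all length-3 walks i = v_0 → v_1 → … → v_3 = j of Σ_t A[v_t][v_{t+1}]. For example, for (i, j) = (0, 1) we minimise over 4 possible intermediate vertex sequences; the minimum is 10, attained along the walk 0 → 1 → 1 → 1.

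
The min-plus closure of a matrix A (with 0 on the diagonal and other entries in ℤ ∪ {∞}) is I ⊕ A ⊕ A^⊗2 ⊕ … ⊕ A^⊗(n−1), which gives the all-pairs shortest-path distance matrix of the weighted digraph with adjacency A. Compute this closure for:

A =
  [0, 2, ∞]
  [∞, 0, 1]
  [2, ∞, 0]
Closure =
  [0, 2, 3]
  [3, 0, 1]
  [2, 4, 0]

This is the Floyd-Warshall all-pairs shortest-path computation. For each intermediate vertex k = 0, 1, …, 2, update dist[i][j] ← min(dist[i][j], dist[i][k] + dist[k][j]). The final matrix gives, for each (i, j), the minimum total weight of any directed path from i to j (possibly empty when i = j).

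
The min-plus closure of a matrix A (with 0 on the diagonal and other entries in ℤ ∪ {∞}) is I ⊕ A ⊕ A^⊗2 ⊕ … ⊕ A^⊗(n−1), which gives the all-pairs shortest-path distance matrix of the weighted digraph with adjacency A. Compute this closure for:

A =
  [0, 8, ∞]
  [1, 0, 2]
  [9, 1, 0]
Closure =
  [0, 8, 10]
  [1, 0, 2]
  [2, 1, 0]

This is the Floyd-Warshall all-pairs shortest-path computation. For each intermediate vertex k = 0, 1, …, 2, update dist[i][j] ← min(dist[i][j], dist[i][k] + dist[k][j]). The final matrix gives, for each (i, j), the minimum total weight of any directed path from i to j (possibly empty when i = j).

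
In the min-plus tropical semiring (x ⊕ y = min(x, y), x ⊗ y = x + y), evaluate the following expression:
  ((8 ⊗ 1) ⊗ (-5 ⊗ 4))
((8 ⊗ 1) ⊗ (-5 ⊗ 4)) = 8

Expand innermost to outermost. Recall ⊕ takes the minimum of its arguments and ⊗ takes their sum. Working out the expression ((8 ⊗ 1) ⊗ (-5 ⊗ 4)) gives 8.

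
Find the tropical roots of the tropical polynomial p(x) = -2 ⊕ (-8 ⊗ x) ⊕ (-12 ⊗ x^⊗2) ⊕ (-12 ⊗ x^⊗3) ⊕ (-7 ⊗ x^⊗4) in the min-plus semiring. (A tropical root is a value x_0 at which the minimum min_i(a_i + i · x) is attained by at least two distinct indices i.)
Roots: {-5, 0, 4, 6}

Each tropical root is a break point of the lower envelope of the lines y = a_i + i · x (there are 5 lines, with slopes 0, 1, ..., 4). Only the lines that attain the minimum somewhere contribute to roots; other lines are dominated. Here the surviving (envelope) indices are i = 4, i = 3, i = 2, i = 1, i = 0.
Intersections between consecutive envelope lines give the roots: for adjacent envelope indices i < j the intersection is x = (a_i − a_j) / (j − i). Reading off the sorted break points: {-5, 0, 4, 6}.
Verification: at each break x_0, at least two indices attain the minimum of min_i(a_i + i · x_0).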